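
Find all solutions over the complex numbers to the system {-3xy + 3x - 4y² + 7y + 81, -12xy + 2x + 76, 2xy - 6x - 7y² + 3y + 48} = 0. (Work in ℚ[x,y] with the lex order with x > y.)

Compute a lex Gröbner basis by Buchberger's algorithm.
f_1 = -3xy + 3x - 4y² + 7y + 81, LT = xy.
f_2 = -12xy + 2x + 76, LT = xy.
f_3 = 2xy - 6x - 7y² + 3y + 48, LT = xy.

S(f_1,f_2): lcm = xy. S = -⅚x + 4/3y² - 7/3y - 62/3.
  leading term x: no divisor's leading term divides it; move -⅚x to the remainder.
  leading term y²: no divisor's leading term divides it; move 4/3y² to the remainder.
  leading term y: no divisor's leading term divides it; move -7/3y to the remainder.
  leading term 1: no divisor's leading term divides it; move -62/3 to the remainder.
  remainder -⅚x + 4/3y² - 7/3y - 62/3 ≠ 0; add h_4 = -⅚x + 4/3y² - 7/3y - 62/3 to the basis.

S(f_1,f_3): lcm = xy. S = 2x + 29/6y² - 23/6y - 51.
  leading term x: subtract (-12/5)·h_4 from 2x + 29/6y² - 23/6y - 51 → 241/30y² - 283/30y - 503/5
  leading term y²: no divisor's leading term divides it; move 241/30y² to the remainder.
  leading term y: no divisor's leading term divides it; move -283/30y to the remainder.
  leading term 1: no divisor's leading term divides it; move -503/5 to the remainder.
  remainder 241/30y² - 283/30y - 503/5 ≠ 0; add h_5 = 241/30y² - 283/30y - 503/5 to the basis.

S(f_1,h_4): lcm = xy. S = -x + 8/5y³ - 22/15y² - 407/15y - 27.
  leading term x: subtract (6/5)·h_4 from -x + 8/5y³ - 22/15y² - 407/15y - 27 → 8/5y³ - 46/15y² - 73/3y - 11/5
  leading term y³: subtract (48/241y)·h_5 from 8/5y³ - 46/15y² - 73/3y - 11/5 → -4294/3615y² - 15533/3615y - 11/5
  leading term y²: subtract (-8588/58081)·h_5 from -4294/3615y² - 15533/3615y - 11/5 → -330577/58081y - 991731/58081
  leading term y: no divisor's leading term divides it; move -330577/58081y to the remainder.
  leading term 1: no divisor's leading term divides it; move -991731/58081 to the remainder.
  remainder -330577/58081y - 991731/58081 ≠ 0; add h_6 = -330577/58081y - 991731/58081 to the basis.

The other S-polynomials (S(f_2,f_3), S(f_2,h_4), S(f_3,h_4), S(f_1,h_5), S(f_2,h_5), S(f_3,h_5), S(h_4,h_5), S(f_1,h_6), S(f_2,h_6), S(f_3,h_6), S(h_4,h_6), S(h_5,h_6)) all reduce to 0 modulo the current basis, so we have a Gröbner basis.
Inter-reduce: drop elements whose leading term is divisible by another's, tail-reduce, and make monic.
Reduced Gröbner basis: {x + 2, y + 3}.

Since the basis is lex-ordered, y + 3 is univariate in y. Its roots are {-3}. Back-substituting each root into the other basis elements fixes the other coordinates.
  y = -3: the earlier basis element becomes x + 2 = 0, giving x = -2 — point (-2, -3).
Zero-dimensionality of the ideal guarantees finitely many solutions over ℂ.

{(-2, -3)}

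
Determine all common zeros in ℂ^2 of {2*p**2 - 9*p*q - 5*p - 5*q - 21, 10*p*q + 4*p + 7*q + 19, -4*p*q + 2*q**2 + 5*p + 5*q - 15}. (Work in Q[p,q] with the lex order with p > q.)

{(2, -1)}

Compute a lex Gröbner basis by Buchberger's algorithm.
f_1 = 2*p**2 - 9*p*q - 5*p - 5*q - 21, LT = p**2.
f_2 = 10*p*q + 4*p + 7*q + 19, LT = p*q.
f_3 = -4*p*q + 5*p + 2*q**2 + 5*q - 15, LT = p*q.

S(f_1,f_2): lcm = p**2*q. S = -2/5*p**2 - 9/2*p*q**2 - 16/5*p*q - 19/10*p - 5/2*q**2 - 21/2*q.
  leading term p**2: subtract (-1/5)·f_1 from -2/5*p**2 - 9/2*p*q**2 - 16/5*p*q - 19/10*p - 5/2*q**2 - 21/2*q → -9/2*p*q**2 - 5*p*q - 29/10*p - 5/2*q**2 - 23/2*q - 21/5
  leading term p*q**2: subtract (-9/20*q)·f_2 from -9/2*p*q**2 - 5*p*q - 29/10*p - 5/2*q**2 - 23/2*q - 21/5 → -16/5*p*q - 29/10*p + 13/20*q**2 - 59/20*q - 21/5
  leading term p*q: subtract (-8/25)·f_2 from -16/5*p*q - 29/10*p + 13/20*q**2 - 59/20*q - 21/5 → -81/50*p + 13/20*q**2 - 71/100*q + 47/25
  leading term p: no divisor's leading term divides it; move -81/50*p to the remainder.
  leading term q**2: no divisor's leading term divides it; move 13/20*q**2 to the remainder.
  leading term q: no divisor's leading term divides it; move -71/100*q to the remainder.
  leading term 1: no divisor's leading term divides it; move 47/25 to the remainder.
  remainder -81/50*p + 13/20*q**2 - 71/100*q + 47/25 ≠ 0; add h_4 = -81/50*p + 13/20*q**2 - 71/100*q + 47/25 to the basis.

S(f_1,f_3): lcm = p**2*q. S = 5/4*p**2 - 4*p*q**2 - 5/4*p*q - 15/4*p - 5/2*q**2 - 21/2*q.
  leading term p**2: subtract (5/8)·f_1 from 5/4*p**2 - 4*p*q**2 - 5/4*p*q - 15/4*p - 5/2*q**2 - 21/2*q → -4*p*q**2 + 35/8*p*q - 5/8*p - 5/2*q**2 - 59/8*q + 105/8
  leading term p*q**2: subtract (-2/5*q)·f_2 from -4*p*q**2 + 35/8*p*q - 5/8*p - 5/2*q**2 - 59/8*q + 105/8 → 239/40*p*q - 5/8*p + 3/10*q**2 + 9/40*q + 105/8
  leading term p*q: subtract (239/400)·f_2 from 239/40*p*q - 5/8*p + 3/10*q**2 + 9/40*q + 105/8 → -603/200*p + 3/10*q**2 - 1583/400*q + 709/400
  leading term p: subtract (67/36)·h_4 from -603/200*p + 3/10*q**2 - 1583/400*q + 709/400 → -131/144*q**2 - 949/360*q - 1243/720
  leading term q**2: no divisor's leading term divides it; move -131/144*q**2 to the remainder.
  leading term q: no divisor's leading term divides it; move -949/360*q to the remainder.
  leading term 1: no divisor's leading term divides it; move -1243/720 to the remainder.
  remainder -131/144*q**2 - 949/360*q - 1243/720 ≠ 0; add h_5 = -131/144*q**2 - 949/360*q - 1243/720 to the basis.

S(f_2,f_3): lcm = p*q. S = 33/20*p + 1/2*q**2 + 39/20*q - 37/20.
  leading term p: subtract (-55/54)·h_4 from 33/20*p + 1/2*q**2 + 39/20*q - 37/20 → 251/216*q**2 + 265/216*q + 7/108
  leading term q**2: subtract (-502/393)·h_5 from 251/216*q**2 + 265/216*q + 7/108 → -33647/15720*q - 33647/15720
  leading term q: no divisor's leading term divides it; move -33647/15720*q to the remainder.
  leading term 1: no divisor's leading term divides it; move -33647/15720 to the remainder.
  remainder -33647/15720*q - 33647/15720 ≠ 0; add h_6 = -33647/15720*q - 33647/15720 to the basis.

The other S-polynomials (S(f_1,h_4), S(f_2,h_4), S(f_3,h_4), S(f_1,h_5), S(f_2,h_5), S(f_3,h_5), S(h_4,h_5), S(f_1,h_6), S(f_2,h_6), S(f_3,h_6), S(h_4,h_6), S(h_5,h_6)) all reduce to 0 modulo the current basis, so we have a Gröbner basis.
Inter-reduce: drop elements whose leading term is divisible by another's, tail-reduce, and make monic.
Reduced Gröbner basis: {p - 2, q + 1}.

A lex Gröbner basis eliminates variables successively. Here q + 1 depends only on q, with roots {-1}; lifting each root through the earlier basis elements recovers the full solutions.
  q = -1: the earlier basis element becomes p - 2 = 0, giving p = 2 — point (2, -1).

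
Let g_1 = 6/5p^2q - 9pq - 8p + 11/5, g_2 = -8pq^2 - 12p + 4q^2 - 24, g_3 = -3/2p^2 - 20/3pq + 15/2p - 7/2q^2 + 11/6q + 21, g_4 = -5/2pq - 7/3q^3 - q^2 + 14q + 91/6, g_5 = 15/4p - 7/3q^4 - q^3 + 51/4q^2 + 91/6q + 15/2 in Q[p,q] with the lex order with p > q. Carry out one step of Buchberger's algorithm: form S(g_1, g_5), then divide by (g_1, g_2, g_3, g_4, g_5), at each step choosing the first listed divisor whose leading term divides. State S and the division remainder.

S(g_1, g_5) = 28/45pq^5 + 4/15pq^4 - 17/5pq^3 - 182/45pq^2 - 19/2pq - 20/3p + 11/6; remainder on division = 14/45q^5 + 2/15q^4 - 37/30q^3 - 82/45q^2 - 19/5q - 91/30.

lcm(LM(g_1), LM(g_5)) = p^2q.
S = (lcm/LT(g_1))·g_1 − (lcm/LT(g_5))·g_5 = 28/45pq^5 + 4/15pq^4 - 17/5pq^3 - 182/45pq^2 - 19/2pq - 20/3p + 11/6.
Reduce S modulo (g_1, g_2, g_3, g_4, g_5) in that order:
  leading term pq^5: subtract (-7/90q^3)·g_2 from 28/45pq^5 + 4/15pq^4 - 17/5pq^3 - 182/45pq^2 - 19/2pq - 20/3p + 11/6 → 4/15pq^4 - 13/3pq^3 - 182/45pq^2 - 19/2pq - 20/3p + 14/45q^5 - 28/15q^3 + 11/6
  leading term pq^4: subtract (-1/30q^2)·g_2 from 4/15pq^4 - 13/3pq^3 - 182/45pq^2 - 19/2pq - 20/3p + 14/45q^5 - 28/15q^3 + 11/6 → -13/3pq^3 - 40/9pq^2 - 19/2pq - 20/3p + 14/45q^5 + 2/15q^4 - 28/15q^3 - 4/5q^2 + 11/6
  leading term pq^3: subtract (13/24q)·g_2 from -13/3pq^3 - 40/9pq^2 - 19/2pq - 20/3p + 14/45q^5 + 2/15q^4 - 28/15q^3 - 4/5q^2 + 11/6 → -40/9pq^2 - 3pq - 20/3p + 14/45q^5 + 2/15q^4 - 121/30q^3 - 4/5q^2 + 13q + 11/6
  leading term pq^2: subtract (5/9)·g_2 from -40/9pq^2 - 3pq - 20/3p + 14/45q^5 + 2/15q^4 - 121/30q^3 - 4/5q^2 + 13q + 11/6 → -3pq + 14/45q^5 + 2/15q^4 - 121/30q^3 - 136/45q^2 + 13q + 91/6
  leading term pq: subtract (6/5)·g_4 from -3pq + 14/45q^5 + 2/15q^4 - 121/30q^3 - 136/45q^2 + 13q + 91/6 → 14/45q^5 + 2/15q^4 - 37/30q^3 - 82/45q^2 - 19/5q - 91/30
  leading term q^5: no divisor's leading term divides it; move 14/45q^5 to the remainder.
  leading term q^4: no divisor's leading term divides it; move 2/15q^4 to the remainder.
  leading term q^3: no divisor's leading term divides it; move -37/30q^3 to the remainder.
  leading term q^2: no divisor's leading term divides it; move -82/45q^2 to the remainder.
  leading term q: no divisor's leading term divides it; move -19/5q to the remainder.
  leading term 1: no divisor's leading term divides it; move -91/30 to the remainder.
The remainder 14/45q^5 + 2/15q^4 - 37/30q^3 - 82/45q^2 - 19/5q - 91/30 is nonzero, so it would be added as the next basis element.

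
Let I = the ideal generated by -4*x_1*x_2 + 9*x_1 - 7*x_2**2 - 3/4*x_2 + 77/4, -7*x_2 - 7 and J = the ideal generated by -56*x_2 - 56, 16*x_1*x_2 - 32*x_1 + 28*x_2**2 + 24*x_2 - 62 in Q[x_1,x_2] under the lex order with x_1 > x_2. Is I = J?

Since reduced Gröbner bases are canonical representatives of ideals under a given ordering, it suffices to compute and compare them.
Buchberger on the first generating set:
f_1 = -4*x_1*x_2 + 9*x_1 - 7*x_2**2 - 3/4*x_2 + 77/4, LT = x_1*x_2.
f_2 = -7*x_2 - 7, LT = x_2.

S(f_1,f_2): lcm = x_1*x_2. S = -13/4*x_1 + 7/4*x_2**2 + 3/16*x_2 - 77/16.
  leading term x_1: no divisor's leading term divides it; move -13/4*x_1 to the remainder.
  leading term x_2**2: subtract (-1/4*x_2)·f_2 from 7/4*x_2**2 + 3/16*x_2 - 77/16 → -25/16*x_2 - 77/16
  leading term x_2: subtract (25/112)·f_2 from -25/16*x_2 - 77/16 → -13/4
  leading term 1: no divisor's leading term divides it; move -13/4 to the remainder.
  remainder -13/4*x_1 - 13/4 ≠ 0; add g_3 = -13/4*x_1 - 13/4 to the basis.

S(f_1,g_3): lcm = x_1*x_2. S = -9/4*x_1 + 7/4*x_2**2 - 13/16*x_2 - 77/16.
  leading term x_1: subtract (9/13)·g_3 from -9/4*x_1 + 7/4*x_2**2 - 13/16*x_2 - 77/16 → 7/4*x_2**2 - 13/16*x_2 - 41/16
  leading term x_2**2: subtract (-1/4*x_2)·f_2 from 7/4*x_2**2 - 13/16*x_2 - 41/16 → -41/16*x_2 - 41/16
  leading term x_2: subtract (41/112)·f_2 from -41/16*x_2 - 41/16 → 0
  remainder 0.

S(f_2,g_3): leading monomials are coprime, so the S-polynomial reduces to 0 (Buchberger's first criterion).
Every S-polynomial of the final basis reduces to 0, so we have a Gröbner basis.
Inter-reduce: drop elements whose leading term is divisible by another's, tail-reduce, and make monic.
Reduced Gröbner basis: {x_1 + 1, x_2 + 1}.

Buchberger on the second generating set:
h_1 = -56*x_2 - 56, LT = x_2.
h_2 = 16*x_1*x_2 - 32*x_1 + 28*x_2**2 + 24*x_2 - 62, LT = x_1*x_2.

S(h_1,h_2): lcm = x_1*x_2. S = 3*x_1 - 7/4*x_2**2 - 3/2*x_2 + 31/8.
  leading term x_1: no divisor's leading term divides it; move 3*x_1 to the remainder.
  leading term x_2**2: subtract (1/32*x_2)·h_1 from -7/4*x_2**2 - 3/2*x_2 + 31/8 → 1/4*x_2 + 31/8
  leading term x_2: subtract (-1/224)·h_1 from 1/4*x_2 + 31/8 → 29/8
  leading term 1: no divisor's leading term divides it; move 29/8 to the remainder.
  remainder 3*x_1 + 29/8 ≠ 0; add k_3 = 3*x_1 + 29/8 to the basis.

S(h_1,k_3): leading monomials are coprime, so the S-polynomial reduces to 0 (Buchberger's first criterion).
S(h_2,k_3): lcm = x_1*x_2. S = -2*x_1 + 7/4*x_2**2 + 7/24*x_2 - 31/8.
  leading term x_1: subtract (-2/3)·k_3 from -2*x_1 + 7/4*x_2**2 + 7/24*x_2 - 31/8 → 7/4*x_2**2 + 7/24*x_2 - 35/24
  leading term x_2**2: subtract (-1/32*x_2)·h_1 from 7/4*x_2**2 + 7/24*x_2 - 35/24 → -35/24*x_2 - 35/24
  leading term x_2: subtract (5/192)·h_1 from -35/24*x_2 - 35/24 → 0
  remainder 0.

Every S-polynomial of the final basis reduces to 0, so we have a Gröbner basis.
Inter-reduce: drop elements whose leading term is divisible by another's, tail-reduce, and make monic.
Reduced Gröbner basis: {x_1 + 29/24, x_2 + 1}.

Since the reduced bases disagree, the two ideals are not the same.
The choice of monomial ordering does not affect the verdict — as long as both bases are computed under the same ordering, their equality decides ideal equality.

No, the ideals differ.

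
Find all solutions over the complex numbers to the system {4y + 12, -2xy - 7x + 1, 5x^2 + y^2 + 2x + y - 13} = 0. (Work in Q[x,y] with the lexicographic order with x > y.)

{(1, -3)}

Compute a lex Gröbner basis by Buchberger's algorithm.
f_1 = 4y + 12, LT = y.
f_2 = -2xy - 7x + 1, LT = xy.
f_3 = 5x^2 + 2x + y^2 + y - 13, LT = x^2.

S(f_1,f_2): lcm = xy. S = -1/2x + 1/2.
  leading term x: no divisor's leading term divides it; move -1/2x to the remainder.
  leading term 1: no divisor's leading term divides it; move 1/2 to the remainder.
  remainder -1/2x + 1/2 ≠ 0; add h_4 = -1/2x + 1/2 to the basis.

The other S-polynomials (S(f_1,f_3), S(f_2,f_3), S(f_1,h_4), S(f_2,h_4), S(f_3,h_4)) all reduce to 0 modulo the current basis, so we have a Gröbner basis.
Inter-reduce: drop elements whose leading term is divisible by another's, tail-reduce, and make monic.
Reduced Gröbner basis: {x - 1, y + 3}.

Elimination: the polynomial y + 3 lies in the elimination ideal for y, so y ∈ {-3}. For each such y, the remaining basis elements (now univariate) give the rest of the solution.
  y = -3: the earlier basis element becomes x - 1 = 0, giving x = 1 — point (1, -3).
Substituting each solution back into the original system confirms all equations vanish.
This is the nonlinear analogue of row-reducing a linear system.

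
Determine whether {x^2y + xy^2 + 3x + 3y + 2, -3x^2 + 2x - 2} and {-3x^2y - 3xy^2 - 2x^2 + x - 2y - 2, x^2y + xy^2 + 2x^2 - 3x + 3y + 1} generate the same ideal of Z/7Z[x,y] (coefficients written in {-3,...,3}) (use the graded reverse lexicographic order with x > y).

No, the ideals differ.

Two ideals are equal iff their reduced Gröbner bases coincide (the reduced basis is unique for a fixed ordering).
Buchberger on the first generating set:
f_1 = x^2y + xy^2 + 3x + 3y + 2, LT = x^2y.
f_2 = -3x^2 + 2x - 2, LT = x^2.

S(f_1,f_2): lcm = x^2y. S = xy^2 + 3xy + 3x + 2.
  reduce S modulo (f_1, f_2):
  remainder xy^2 + 3xy + 3x + 2 ≠ 0; add g_3 = xy^2 + 3xy + 3x + 2 to the basis.

S(f_1,g_3): lcm = x^2y^2. S = xy^3 - 3x^2y - 3x^2 + 3xy + 3y^2 - 2x + 2y.
  reduce S modulo (f_1, f_2, g_3):
  remainder 3y^2 - 2x + 2y + 1 ≠ 0; add g_4 = 3y^2 - 2x + 2y + 1 to the basis.

The other S-polynomials (S(f_2,g_3), S(f_1,g_4), S(f_2,g_4), S(g_3,g_4)) all reduce to 0 modulo the current basis, so we have a Gröbner basis.
Inter-reduce: drop elements whose leading term is divisible by another's, tail-reduce, and make monic.
Reduced Gröbner basis: {x^2 - 3x + 3, y^2 - 3x + 3y - 2}.

Buchberger on the second generating set:
h_1 = -3x^2y - 3xy^2 - 2x^2 + x - 2y - 2, LT = x^2y.
h_2 = x^2y + xy^2 + 2x^2 - 3x + 3y + 1, LT = x^2y.

S(h_1,h_2): lcm = x^2y. S = x^2 - 2x + 2.
  reduce S modulo (h_1, h_2):
  remainder x^2 - 2x + 2 ≠ 0; add k_3 = x^2 - 2x + 2 to the basis.

S(h_1,k_3): lcm = x^2y. S = xy^2 + 3x^2 + 2xy + 2x + y + 3.
  reduce S modulo (h_1, h_2, k_3):
  remainder xy^2 + 2xy + x + y - 3 ≠ 0; add k_4 = xy^2 + 2xy + x + y - 3 to the basis.

S(h_1,k_4): lcm = x^2y^2. S = xy^3 + x^2y - x^2 + xy + 3y^2 + 3x + 3y.
  reduce S modulo (h_1, h_2, k_3, k_4):
  remainder -xy + 2y^2 + 3x - y + 3 ≠ 0; add k_5 = -xy + 2y^2 + 3x - y + 3 to the basis.

S(k_4,k_5): lcm = xy^2. S = 2y^3 - 2xy - y^2 + x - 3y - 3.
  reduce S modulo (h_1, h_2, k_3, k_4, k_5):
  remainder 2y^3 + 2y^2 + 2x - y - 2 ≠ 0; add k_6 = 2y^3 + 2y^2 + 2x - y - 2 to the basis.

The other S-polynomials (S(h_2,k_3), S(h_2,k_4), S(k_3,k_4), S(h_1,k_5), S(h_2,k_5), S(k_3,k_5), S(h_1,k_6), S(h_2,k_6), S(k_3,k_6), S(k_4,k_6), S(k_5,k_6)) all reduce to 0 modulo the current basis, so we have a Gröbner basis.
Inter-reduce: drop elements whose leading term is divisible by another's, tail-reduce, and make monic.
Reduced Gröbner basis: {y^3 + y^2 + x + 3y - 1, x^2 - 2x + 2, xy - 2y^2 - 3x + y - 3}.

The bases are distinct; the ideals are different.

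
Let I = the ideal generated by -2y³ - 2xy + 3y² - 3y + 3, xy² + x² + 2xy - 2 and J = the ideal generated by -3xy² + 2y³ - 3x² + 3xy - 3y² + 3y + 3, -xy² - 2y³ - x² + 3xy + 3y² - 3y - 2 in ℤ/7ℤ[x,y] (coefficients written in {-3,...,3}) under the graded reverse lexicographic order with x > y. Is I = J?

Equality of ideals is decidable: compute both reduced Gröbner bases (unique for the ordering) and check whether they agree.
Buchberger on the first generating set:
f_1 = -2y³ - 2xy + 3y² - 3y + 3, LT = y³.
f_2 = xy² + x² + 2xy - 2, LT = xy².

S(f_1,f_2): lcm = xy³. S = -2xy + 2x + 2y.
  leading term xy: no divisor's leading term divides it; move -2xy to the remainder.
  leading term x: no divisor's leading term divides it; move 2x to the remainder.
  leading term y: no divisor's leading term divides it; move 2y to the remainder.
  remainder -2xy + 2x + 2y ≠ 0; add g_3 = -2xy + 2x + 2y to the basis.

S(f_1,g_3): lcm = xy³. S = x²y + 3xy² + y³ - 2xy + 2x.
  leading term x²y: subtract (3x)·g_3 from x²y + 3xy² + y³ - 2xy + 2x → 3xy² + y³ + x² - xy + 2x
  leading term xy²: subtract (3)·f_2 from 3xy² + y³ + x² - xy + 2x → y³ - 2x² + 2x - 1
  leading term y³: subtract (3)·f_1 from y³ - 2x² + 2x - 1 → -2x² - xy - 2y² + 2x + 2y - 3
  leading term x²: no divisor's leading term divides it; move -2x² to the remainder.
  leading term xy: subtract (-3)·g_3 from -xy - 2y² + 2x + 2y - 3 → -2y² + x + y - 3
  leading term y²: no divisor's leading term divides it; move -2y² to the remainder.
  leading term x: no divisor's leading term divides it; move x to the remainder.
  leading term y: no divisor's leading term divides it; move y to the remainder.
  leading term 1: no divisor's leading term divides it; move -3 to the remainder.
  remainder -2x² - 2y² + x + y - 3 ≠ 0; add g_4 = -2x² - 2y² + x + y - 3 to the basis.

The other S-polynomials (S(f_2,g_3), S(f_1,g_4), S(f_2,g_4), S(g_3,g_4)) all reduce to 0 modulo the current basis, so we have a Gröbner basis.
Inter-reduce: drop elements whose leading term is divisible by another's, tail-reduce, and make monic.
Reduced Gröbner basis: {y³ + 2y² + x - y + 2, x² + y² + 3x + 3y - 2, xy - x - y}.

Buchberger on the second generating set:
h_1 = -3xy² + 2y³ - 3x² + 3xy - 3y² + 3y + 3, LT = xy².
h_2 = -xy² - 2y³ - x² + 3xy + 3y² - 3y - 2, LT = xy².

S(h_1,h_2): lcm = xy². S = 2y³ + 2xy - 3y² + 3y - 3.
  leading term y³: no divisor's leading term divides it; move 2y³ to the remainder.
  leading term xy: no divisor's leading term divides it; move 2xy to the remainder.
  leading term y²: no divisor's leading term divides it; move -3y² to the remainder.
  leading term y: no divisor's leading term divides it; move 3y to the remainder.
  leading term 1: no divisor's leading term divides it; move -3 to the remainder.
  remainder 2y³ + 2xy - 3y² + 3y - 3 ≠ 0; add k_3 = 2y³ + 2xy - 3y² + 3y - 3 to the basis.

S(h_1,k_3): lcm = xy³. S = -3y⁴ - 3xy² + y³ + 2xy - y² - 2x - y.
  leading term y⁴: subtract (2y)·k_3 from -3y⁴ - 3xy² + y³ + 2xy - y² - 2x - y → 2xy - 2x - 2y
  leading term xy: no divisor's leading term divides it; move 2xy to the remainder.
  leading term x: no divisor's leading term divides it; move -2x to the remainder.
  leading term y: no divisor's leading term divides it; move -2y to the remainder.
  remainder 2xy - 2x - 2y ≠ 0; add k_4 = 2xy - 2x - 2y to the basis.

S(h_1,k_4): lcm = xy². S = -3y³ + x² + 2y² - y - 1.
  leading term y³: subtract (2)·k_3 from -3y³ + x² + 2y² - y - 1 → x² + 3xy + y² - 2
  leading term x²: no divisor's leading term divides it; move x² to the remainder.
  leading term xy: subtract (-2)·k_4 from 3xy + y² - 2 → y² + 3x + 3y - 2
  leading term y²: no divisor's leading term divides it; move y² to the remainder.
  leading term x: no divisor's leading term divides it; move 3x to the remainder.
  leading term y: no divisor's leading term divides it; move 3y to the remainder.
  leading term 1: no divisor's leading term divides it; move -2 to the remainder.
  remainder x² + y² + 3x + 3y - 2 ≠ 0; add k_5 = x² + y² + 3x + 3y - 2 to the basis.

The other S-polynomials (S(h_2,k_3), S(h_2,k_4), S(k_3,k_4), S(h_1,k_5), S(h_2,k_5), S(k_3,k_5), S(k_4,k_5)) all reduce to 0 modulo the current basis, so we have a Gröbner basis.
Inter-reduce: drop elements whose leading term is divisible by another's, tail-reduce, and make monic.
Reduced Gröbner basis: {y³ + 2y² + x - y + 2, x² + y² + 3x + 3y - 2, xy - x - y}.

The two bases agree; hence the ideals are identical.
The same test decides containment: I ⊆ J iff every generator of I reduces to 0 modulo a Gröbner basis of J.

Yes, the ideals are equal.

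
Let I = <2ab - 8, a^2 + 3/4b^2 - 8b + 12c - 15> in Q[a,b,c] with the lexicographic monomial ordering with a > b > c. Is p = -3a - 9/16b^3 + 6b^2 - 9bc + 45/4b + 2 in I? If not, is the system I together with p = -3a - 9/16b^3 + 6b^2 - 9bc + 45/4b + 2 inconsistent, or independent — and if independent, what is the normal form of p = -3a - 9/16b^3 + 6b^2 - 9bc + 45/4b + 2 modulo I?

First compute the reduced Gröbner basis of I by Buchberger's algorithm.
f_1 = 2ab - 8, LT = ab.
f_2 = a^2 + 3/4b^2 - 8b + 12c - 15, LT = a^2.

S(f_1,f_2): lcm = a^2b. S = -4a - 3/4b^3 + 8b^2 - 12bc + 15b.
  reduce S modulo (f_1, f_2):
  remainder -4a - 3/4b^3 + 8b^2 - 12bc + 15b ≠ 0; add h_3 = -4a - 3/4b^3 + 8b^2 - 12bc + 15b to the basis.

S(f_1,h_3): lcm = ab. S = -3/16b^4 + 2b^3 - 3b^2c + 15/4b^2 - 4.
  reduce S modulo (f_1, f_2, h_3):
  remainder -3/16b^4 + 2b^3 - 3b^2c + 15/4b^2 - 4 ≠ 0; add h_4 = -3/16b^4 + 2b^3 - 3b^2c + 15/4b^2 - 4 to the basis.

The other S-polynomials (S(f_2,h_3), S(f_1,h_4), S(f_2,h_4), S(h_3,h_4)) all reduce to 0 modulo the current basis, so we have a Gröbner basis.
Inter-reduce: drop elements whose leading term is divisible by another's, tail-reduce, and make monic.
Reduced Gröbner basis: {a + 3/16b^3 - 2b^2 + 3bc - 15/4b, b^4 - 32/3b^3 + 16b^2c - 20b^2 + 64/3}.
Label its elements g_1 = a + 3/16b^3 - 2b^2 + 3bc - 15/4b, g_2 = b^4 - 32/3b^3 + 16b^2c - 20b^2 + 64/3.

Reduce p = -3a - 9/16b^3 + 6b^2 - 9bc + 45/4b + 2 modulo G:
  leading term a: subtract (-3)·g_1 from -3a - 9/16b^3 + 6b^2 - 9bc + 45/4b + 2 → 2
  leading term 1: no divisor's leading term divides it; move 2 to the remainder.
  normal form = 2.
The normal form is nonzero, so p ∉ I. Since p minus its normal form lies in I, I + (p) = I + (r) where r = 2; decide whether this ideal is the whole ring.
Here r = 2 is a nonzero constant, hence a unit: 1 ∈ I + (p), the Gröbner basis of I + (p) is {1}, and the enlarged system has no common solution — adjoining p is inconsistent.

Adjoining -3a - 9/16b^3 + 6b^2 - 9bc + 45/4b + 2 makes the ideal the whole ring: the system is inconsistent.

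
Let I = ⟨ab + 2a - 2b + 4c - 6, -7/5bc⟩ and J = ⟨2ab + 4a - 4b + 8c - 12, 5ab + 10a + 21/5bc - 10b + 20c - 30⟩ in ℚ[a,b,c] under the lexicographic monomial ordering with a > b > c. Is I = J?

Since reduced Gröbner bases are canonical representatives of ideals under a given ordering, it suffices to compute and compare them.
Buchberger on the first generating set:
f_1 = ab + 2a - 2b + 4c - 6, LT = ab.
f_2 = -7/5bc, LT = bc.

S(f_1,f_2): lcm = abc. S = 2ac - 2bc + 4c² - 6c.
  reduce S modulo (f_1, f_2):
  remainder 2ac + 4c² - 6c ≠ 0; add g_3 = 2ac + 4c² - 6c to the basis.

The other S-polynomials (S(f_1,g_3), S(f_2,g_3)) all reduce to 0 modulo the current basis, so we have a Gröbner basis.
Inter-reduce: drop elements whose leading term is divisible by another's, tail-reduce, and make monic.
Reduced Gröbner basis: {ab + 2a - 2b + 4c - 6, ac + 2c² - 3c, bc}.

Buchberger on the second generating set:
h_1 = 2ab + 4a - 4b + 8c - 12, LT = ab.
h_2 = 5ab + 10a + 21/5bc - 10b + 20c - 30, LT = ab.

S(h_1,h_2): lcm = ab. S = -21/25bc.
  reduce S modulo (h_1, h_2):
  remainder -21/25bc ≠ 0; add k_3 = -21/25bc to the basis.

S(h_1,k_3): lcm = abc. S = 2ac - 2bc + 4c² - 6c.
  reduce S modulo (h_1, h_2, k_3):
  remainder 2ac + 4c² - 6c ≠ 0; add k_4 = 2ac + 4c² - 6c to the basis.

The other S-polynomials (S(h_2,k_3), S(h_1,k_4), S(h_2,k_4), S(k_3,k_4)) all reduce to 0 modulo the current basis, so we have a Gröbner basis.
Inter-reduce: drop elements whose leading term is divisible by another's, tail-reduce, and make monic.
Reduced Gröbner basis: {ab + 2a - 2b + 4c - 6, ac + 2c² - 3c, bc}.

The two bases agree; hence the ideals are identical.
The choice of monomial ordering does not affect the verdict — as long as both bases are computed under the same ordering, their equality decides ideal equality.

Yes, the ideals are equal.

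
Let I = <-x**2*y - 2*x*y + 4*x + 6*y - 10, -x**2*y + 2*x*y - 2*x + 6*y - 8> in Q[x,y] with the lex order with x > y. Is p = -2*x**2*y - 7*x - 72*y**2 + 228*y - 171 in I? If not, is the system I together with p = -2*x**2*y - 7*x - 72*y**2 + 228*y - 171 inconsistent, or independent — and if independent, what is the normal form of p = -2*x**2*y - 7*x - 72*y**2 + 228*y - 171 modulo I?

-2*x**2*y - 7*x - 72*y**2 + 228*y - 171 lies in I (it reduces to 0).

First compute the reduced Gröbner basis of I by Buchberger's algorithm.
f_1 = -x**2*y - 2*x*y + 4*x + 6*y - 10, LT = x**2*y.
f_2 = -x**2*y + 2*x*y - 2*x + 6*y - 8, LT = x**2*y.

S(f_1,f_2): lcm = x**2*y. S = 4*x*y - 6*x + 2.
  leading term x*y: no divisor's leading term divides it; move 4*x*y to the remainder.
  leading term x: no divisor's leading term divides it; move -6*x to the remainder.
  leading term 1: no divisor's leading term divides it; move 2 to the remainder.
  remainder 4*x*y - 6*x + 2 ≠ 0; add h_3 = 4*x*y - 6*x + 2 to the basis.

S(f_1,h_3): lcm = x**2*y. S = 3/2*x**2 + 2*x*y - 9/2*x - 6*y + 10.
  leading term x**2: no divisor's leading term divides it; move 3/2*x**2 to the remainder.
  leading term x*y: subtract (1/2)·h_3 from 2*x*y - 9/2*x - 6*y + 10 → -3/2*x - 6*y + 9
  leading term x: no divisor's leading term divides it; move -3/2*x to the remainder.
  leading term y: no divisor's leading term divides it; move -6*y to the remainder.
  leading term 1: no divisor's leading term divides it; move 9 to the remainder.
  remainder 3/2*x**2 - 3/2*x - 6*y + 9 ≠ 0; add h_4 = 3/2*x**2 - 3/2*x - 6*y + 9 to the basis.

S(f_1,h_4): lcm = x**2*y. S = 3*x*y - 4*x + 4*y**2 - 12*y + 10.
  leading term x*y: subtract (3/4)·h_3 from 3*x*y - 4*x + 4*y**2 - 12*y + 10 → 1/2*x + 4*y**2 - 12*y + 17/2
  leading term x: no divisor's leading term divides it; move 1/2*x to the remainder.
  leading term y**2: no divisor's leading term divides it; move 4*y**2 to the remainder.
  leading term y: no divisor's leading term divides it; move -12*y to the remainder.
  leading term 1: no divisor's leading term divides it; move 17/2 to the remainder.
  remainder 1/2*x + 4*y**2 - 12*y + 17/2 ≠ 0; add h_5 = 1/2*x + 4*y**2 - 12*y + 17/2 to the basis.

S(h_3,h_5): lcm = x*y. S = -3/2*x - 8*y**3 + 24*y**2 - 17*y + 1/2.
  leading term x: subtract (-3)·h_5 from -3/2*x - 8*y**3 + 24*y**2 - 17*y + 1/2 → -8*y**3 + 36*y**2 - 53*y + 26
  leading term y**3: no divisor's leading term divides it; move -8*y**3 to the remainder.
  leading term y**2: no divisor's leading term divides it; move 36*y**2 to the remainder.
  leading term y: no divisor's leading term divides it; move -53*y to the remainder.
  leading term 1: no divisor's leading term divides it; move 26 to the remainder.
  remainder -8*y**3 + 36*y**2 - 53*y + 26 ≠ 0; add h_6 = -8*y**3 + 36*y**2 - 53*y + 26 to the basis.

The other S-polynomials (S(f_2,h_3), S(f_2,h_4), S(h_3,h_4), S(f_1,h_5), S(f_2,h_5), S(h_4,h_5), S(f_1,h_6), S(f_2,h_6), S(h_3,h_6), S(h_4,h_6), S(h_5,h_6)) all reduce to 0 modulo the current basis, so we have a Gröbner basis.
Inter-reduce: drop elements whose leading term is divisible by another's, tail-reduce, and make monic.
Reduced Gröbner basis: {x + 8*y**2 - 24*y + 17, y**3 - 9/2*y**2 + 53/8*y - 13/4}.
Label its elements g_1 = x + 8*y**2 - 24*y + 17, g_2 = y**3 - 9/2*y**2 + 53/8*y - 13/4.

Reduce p = -2*x**2*y - 7*x - 72*y**2 + 228*y - 171 modulo G:
  leading term x**2*y: subtract (-2*x*y)·g_1 from -2*x**2*y - 7*x - 72*y**2 + 228*y - 171 → 16*x*y**3 - 48*x*y**2 + 34*x*y - 7*x - 72*y**2 + 228*y - 171
  leading term x*y**3: subtract (16*y**3)·g_1 from 16*x*y**3 - 48*x*y**2 + 34*x*y - 7*x - 72*y**2 + 228*y - 171 → -48*x*y**2 + 34*x*y - 7*x - 128*y**5 + 384*y**4 - 272*y**3 - 72*y**2 + 228*y - 171
  leading term x*y**2: subtract (-48*y**2)·g_1 from -48*x*y**2 + 34*x*y - 7*x - 128*y**5 + 384*y**4 - 272*y**3 - 72*y**2 + 228*y - 171 → 34*x*y - 7*x - 128*y**5 + 768*y**4 - 1424*y**3 + 744*y**2 + 228*y - 171
  leading term x*y: subtract (34*y)·g_1 from 34*x*y - 7*x - 128*y**5 + 768*y**4 - 1424*y**3 + 744*y**2 + 228*y - 171 → -7*x - 128*y**5 + 768*y**4 - 1696*y**3 + 1560*y**2 - 350*y - 171
  leading term x: subtract (-7)·g_1 from -7*x - 128*y**5 + 768*y**4 - 1696*y**3 + 1560*y**2 - 350*y - 171 → -128*y**5 + 768*y**4 - 1696*y**3 + 1616*y**2 - 518*y - 52
  leading term y**5: subtract (-128*y**2)·g_2 from -128*y**5 + 768*y**4 - 1696*y**3 + 1616*y**2 - 518*y - 52 → 192*y**4 - 848*y**3 + 1200*y**2 - 518*y - 52
  leading term y**4: subtract (192*y)·g_2 from 192*y**4 - 848*y**3 + 1200*y**2 - 518*y - 52 → 16*y**3 - 72*y**2 + 106*y - 52
  leading term y**3: subtract (16)·g_2 from 16*y**3 - 72*y**2 + 106*y - 52 → 0
  normal form = 0.
Since the normal form is 0, p ∈ I.

The remainder on division by a Gröbner basis is unique — it is the normal form.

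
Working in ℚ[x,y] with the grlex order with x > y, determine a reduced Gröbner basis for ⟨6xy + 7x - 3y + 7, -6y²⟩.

G = {y², x - 9/7y + 1}

Buchberger's algorithm terminates because the ascending chain of leading-term ideals stabilizes.

f_1 = 6xy + 7x - 3y + 7, LT = xy.
f_2 = -6y², LT = y².

S(f_1,f_2): lcm = xy². S = 7/6xy - ½y² + 7/6y.
  leading term xy: subtract (7/36)·f_1 from 7/6xy - ½y² + 7/6y → -½y² - 49/36x + 7/4y - 49/36
  leading term y²: subtract (1/12)·f_2 from -½y² - 49/36x + 7/4y - 49/36 → -49/36x + 7/4y - 49/36
  leading term x: no divisor's leading term divides it; move -49/36x to the remainder.
  leading term y: no divisor's leading term divides it; move 7/4y to the remainder.
  leading term 1: no divisor's leading term divides it; move -49/36 to the remainder.
  remainder -49/36x + 7/4y - 49/36 ≠ 0; add g_3 = -49/36x + 7/4y - 49/36 to the basis.

The other S-polynomials (S(f_1,g_3), S(f_2,g_3)) all reduce to 0 modulo the current basis, so we have a Gröbner basis.
Inter-reduce: drop elements whose leading term is divisible by another's, tail-reduce, and make monic.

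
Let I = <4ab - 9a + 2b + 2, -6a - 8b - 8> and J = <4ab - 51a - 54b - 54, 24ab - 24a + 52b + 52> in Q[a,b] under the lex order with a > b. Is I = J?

Yes, the ideals are equal.

Equality of ideals is decidable: compute both reduced Gröbner bases (unique for the ordering) and check whether they agree.
Buchberger on the first generating set:
f_1 = 4ab - 9a + 2b + 2, LT = ab.
f_2 = -6a - 8b - 8, LT = a.

S(f_1,f_2): lcm = ab. S = -9/4a - 4/3b^2 - 5/6b + 1/2.
  leading term a: subtract (3/8)·f_2 from -9/4a - 4/3b^2 - 5/6b + 1/2 → -4/3b^2 + 13/6b + 7/2
  leading term b^2: no divisor's leading term divides it; move -4/3b^2 to the remainder.
  leading term b: no divisor's leading term divides it; move 13/6b to the remainder.
  leading term 1: no divisor's leading term divides it; move 7/2 to the remainder.
  remainder -4/3b^2 + 13/6b + 7/2 ≠ 0; add g_3 = -4/3b^2 + 13/6b + 7/2 to the basis.

The other S-polynomials (S(f_1,g_3), S(f_2,g_3)) all reduce to 0 modulo the current basis, so we have a Gröbner basis.
Inter-reduce: drop elements whose leading term is divisible by another's, tail-reduce, and make monic.
Reduced Gröbner basis: {a + 4/3b + 4/3, b^2 - 13/8b - 21/8}.

Buchberger on the second generating set:
h_1 = 4ab - 51a - 54b - 54, LT = ab.
h_2 = 24ab - 24a + 52b + 52, LT = ab.

S(h_1,h_2): lcm = ab. S = -47/4a - 47/3b - 47/3.
  leading term a: no divisor's leading term divides it; move -47/4a to the remainder.
  leading term b: no divisor's leading term divides it; move -47/3b to the remainder.
  leading term 1: no divisor's leading term divides it; move -47/3 to the remainder.
  remainder -47/4a - 47/3b - 47/3 ≠ 0; add k_3 = -47/4a - 47/3b - 47/3 to the basis.

S(h_1,k_3): lcm = ab. S = -51/4a - 4/3b^2 - 89/6b - 27/2.
  leading term a: subtract (51/47)·k_3 from -51/4a - 4/3b^2 - 89/6b - 27/2 → -4/3b^2 + 13/6b + 7/2
  leading term b^2: no divisor's leading term divides it; move -4/3b^2 to the remainder.
  leading term b: no divisor's leading term divides it; move 13/6b to the remainder.
  leading term 1: no divisor's leading term divides it; move 7/2 to the remainder.
  remainder -4/3b^2 + 13/6b + 7/2 ≠ 0; add k_4 = -4/3b^2 + 13/6b + 7/2 to the basis.

The other S-polynomials (S(h_2,k_3), S(h_1,k_4), S(h_2,k_4), S(k_3,k_4)) all reduce to 0 modulo the current basis, so we have a Gröbner basis.
Inter-reduce: drop elements whose leading term is divisible by another's, tail-reduce, and make monic.
Reduced Gröbner basis: {a + 4/3b + 4/3, b^2 - 13/8b - 21/8}.

Same reduced basis, so the two generating sets span the same ideal.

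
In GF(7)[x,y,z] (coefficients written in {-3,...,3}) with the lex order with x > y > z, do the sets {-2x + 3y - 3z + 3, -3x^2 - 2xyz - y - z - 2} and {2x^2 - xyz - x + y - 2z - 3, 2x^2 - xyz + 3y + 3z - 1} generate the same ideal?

Yes, the ideals are equal.

Two ideals are equal iff their reduced Gröbner bases coincide (the reduced basis is unique for a fixed ordering).
Buchberger on the first generating set:
f_1 = -2x + 3y - 3z + 3, LT = x.
f_2 = -3x^2 - 2xyz - y - z - 2, LT = x^2.

S(f_1,f_2): lcm = x^2. S = -3xyz + 2xy - 2xz + 2x + 2y + 2z - 3.
  leading term xyz: subtract (-2yz)·f_1 from -3xyz + 2xy - 2xz + 2x + 2y + 2z - 3 → 2xy - 2xz + 2x - y^2z + yz^2 - yz + 2y + 2z - 3
  leading term xy: subtract (-y)·f_1 from 2xy - 2xz + 2x - y^2z + yz^2 - yz + 2y + 2z - 3 → -2xz + 2x - y^2z + 3y^2 + yz^2 + 3yz - 2y + 2z - 3
  leading term xz: subtract (z)·f_1 from -2xz + 2x - y^2z + 3y^2 + yz^2 + 3yz - 2y + 2z - 3 → 2x - y^2z + 3y^2 + yz^2 - 2y + 3z^2 - z - 3
  leading term x: subtract (-1)·f_1 from 2x - y^2z + 3y^2 + yz^2 - 2y + 3z^2 - z - 3 → -y^2z + 3y^2 + yz^2 + y + 3z^2 + 3z
  leading term y^2z: no divisor's leading term divides it; move -y^2z to the remainder.
  leading term y^2: no divisor's leading term divides it; move 3y^2 to the remainder.
  leading term yz^2: no divisor's leading term divides it; move yz^2 to the remainder.
  leading term y: no divisor's leading term divides it; move y to the remainder.
  leading term z^2: no divisor's leading term divides it; move 3z^2 to the remainder.
  leading term z: no divisor's leading term divides it; move 3z to the remainder.
  remainder -y^2z + 3y^2 + yz^2 + y + 3z^2 + 3z ≠ 0; add g_3 = -y^2z + 3y^2 + yz^2 + y + 3z^2 + 3z to the basis.

The other S-polynomials (S(f_1,g_3), S(f_2,g_3)) all reduce to 0 modulo the current basis, so we have a Gröbner basis.
Inter-reduce: drop elements whose leading term is divisible by another's, tail-reduce, and make monic.
Reduced Gröbner basis: {x + 2y - 2z + 2, y^2z - 3y^2 - yz^2 - y - 3z^2 - 3z}.

Buchberger on the second generating set:
h_1 = 2x^2 - xyz - x + y - 2z - 3, LT = x^2.
h_2 = 2x^2 - xyz + 3y + 3z - 1, LT = x^2.

S(h_1,h_2): lcm = x^2. S = 3x - y + z - 1.
  leading term x: no divisor's leading term divides it; move 3x to the remainder.
  leading term y: no divisor's leading term divides it; move -y to the remainder.
  leading term z: no divisor's leading term divides it; move z to the remainder.
  leading term 1: no divisor's leading term divides it; move -1 to the remainder.
  remainder 3x - y + z - 1 ≠ 0; add k_3 = 3x - y + z - 1 to the basis.

S(h_1,k_3): lcm = x^2. S = 3xyz - 2xy + 2xz + x - 3y - z + 2.
  leading term xyz: subtract (yz)·k_3 from 3xyz - 2xy + 2xz + x - 3y - z + 2 → -2xy + 2xz + x + y^2z - yz^2 + yz - 3y - z + 2
  leading term xy: subtract (-3y)·k_3 from -2xy + 2xz + x + y^2z - yz^2 + yz - 3y - z + 2 → 2xz + x + y^2z - 3y^2 - yz^2 - 3yz + y - z + 2
  leading term xz: subtract (3z)·k_3 from 2xz + x + y^2z - 3y^2 - yz^2 - 3yz + y - z + 2 → x + y^2z - 3y^2 - yz^2 + y - 3z^2 + 2z + 2
  leading term x: subtract (-2)·k_3 from x + y^2z - 3y^2 - yz^2 + y - 3z^2 + 2z + 2 → y^2z - 3y^2 - yz^2 - y - 3z^2 - 3z
  leading term y^2z: no divisor's leading term divides it; move y^2z to the remainder.
  leading term y^2: no divisor's leading term divides it; move -3y^2 to the remainder.
  leading term yz^2: no divisor's leading term divides it; move -yz^2 to the remainder.
  leading term y: no divisor's leading term divides it; move -y to the remainder.
  leading term z^2: no divisor's leading term divides it; move -3z^2 to the remainder.
  leading term z: no divisor's leading term divides it; move -3z to the remainder.
  remainder y^2z - 3y^2 - yz^2 - y - 3z^2 - 3z ≠ 0; add k_4 = y^2z - 3y^2 - yz^2 - y - 3z^2 - 3z to the basis.

The other S-polynomials (S(h_2,k_3), S(h_1,k_4), S(h_2,k_4), S(k_3,k_4)) all reduce to 0 modulo the current basis, so we have a Gröbner basis.
Inter-reduce: drop elements whose leading term is divisible by another's, tail-reduce, and make monic.
Reduced Gröbner basis: {x + 2y - 2z + 2, y^2z - 3y^2 - yz^2 - y - 3z^2 - 3z}.

The two bases agree; hence the ideals are identical.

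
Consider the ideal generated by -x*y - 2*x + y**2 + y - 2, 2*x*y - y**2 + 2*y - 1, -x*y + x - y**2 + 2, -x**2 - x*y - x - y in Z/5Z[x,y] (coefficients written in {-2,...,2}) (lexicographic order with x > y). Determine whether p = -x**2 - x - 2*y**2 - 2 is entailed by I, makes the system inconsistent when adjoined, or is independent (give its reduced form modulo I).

First compute the reduced Gröbner basis of I by Buchberger's algorithm.
f_1 = -x*y - 2*x + y**2 + y - 2, LT = x*y.
f_2 = 2*x*y - y**2 + 2*y - 1, LT = x*y.
f_3 = -x*y + x - y**2 + 2, LT = x*y.
f_4 = -x**2 - x*y - x - y, LT = x**2.

S(f_1,f_2): lcm = x*y. S = 2*x + 2*y**2 - 2*y.
  reduce S modulo (f_1, f_2, f_3, f_4):
  remainder 2*x + 2*y**2 - 2*y ≠ 0; add h_5 = 2*x + 2*y**2 - 2*y to the basis.

S(f_1,f_3): lcm = x*y. S = -2*x - 2*y**2 - y - 1.
  reduce S modulo (f_1, f_2, f_3, f_4, h_5):
  remainder 2*y - 1 ≠ 0; add h_6 = 2*y - 1 to the basis.

The other S-polynomials (S(f_1,f_4), S(f_2,f_3), S(f_2,f_4), S(f_3,f_4), S(f_1,h_5), S(f_2,h_5), S(f_3,h_5), S(f_4,h_5), S(f_1,h_6), S(f_2,h_6), S(f_3,h_6), S(f_4,h_6), S(h_5,h_6)) all reduce to 0 modulo the current basis, so we have a Gröbner basis.
Inter-reduce: drop elements whose leading term is divisible by another's, tail-reduce, and make monic.
Reduced Gröbner basis: {x + 1, y + 2}.
Label its elements g_1 = x + 1, g_2 = y + 2.

Reduce p = -x**2 - x - 2*y**2 - 2 modulo G:
  leading term x**2: subtract (-x)·g_1 from -x**2 - x - 2*y**2 - 2 → -2*y**2 - 2
  leading term y**2: subtract (-2*y)·g_2 from -2*y**2 - 2 → -y - 2
  leading term y: subtract (-1)·g_2 from -y - 2 → 0
  normal form = 0.
Since the normal form is 0, p ∈ I.

-x**2 - x - 2*y**2 - 2 lies in I (it reduces to 0).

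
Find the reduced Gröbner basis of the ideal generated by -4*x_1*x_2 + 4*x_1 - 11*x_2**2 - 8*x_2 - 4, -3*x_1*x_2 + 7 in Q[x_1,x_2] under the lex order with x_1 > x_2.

G = {x_1 - 11/4*x_2**2 - 2*x_2 - 10/3, x_2**3 + 8/11*x_2**2 + 40/33*x_2 - 28/33}

f_1 = -4*x_1*x_2 + 4*x_1 - 11*x_2**2 - 8*x_2 - 4, LT = x_1*x_2.
f_2 = -3*x_1*x_2 + 7, LT = x_1*x_2.

S(f_1,f_2): lcm = x_1*x_2. S = -x_1 + 11/4*x_2**2 + 2*x_2 + 10/3.
  leading term x_1: no divisor's leading term divides it; move -x_1 to the remainder.
  leading term x_2**2: no divisor's leading term divides it; move 11/4*x_2**2 to the remainder.
  leading term x_2: no divisor's leading term divides it; move 2*x_2 to the remainder.
  leading term 1: no divisor's leading term divides it; move 10/3 to the remainder.
  remainder -x_1 + 11/4*x_2**2 + 2*x_2 + 10/3 ≠ 0; add g_3 = -x_1 + 11/4*x_2**2 + 2*x_2 + 10/3 to the basis.

S(f_1,g_3): lcm = x_1*x_2. S = -x_1 + 11/4*x_2**3 + 19/4*x_2**2 + 16/3*x_2 + 1.
  leading term x_1: subtract (1)·g_3 from -x_1 + 11/4*x_2**3 + 19/4*x_2**2 + 16/3*x_2 + 1 → 11/4*x_2**3 + 2*x_2**2 + 10/3*x_2 - 7/3
  leading term x_2**3: no divisor's leading term divides it; move 11/4*x_2**3 to the remainder.
  leading term x_2**2: no divisor's leading term divides it; move 2*x_2**2 to the remainder.
  leading term x_2: no divisor's leading term divides it; move 10/3*x_2 to the remainder.
  leading term 1: no divisor's leading term divides it; move -7/3 to the remainder.
  remainder 11/4*x_2**3 + 2*x_2**2 + 10/3*x_2 - 7/3 ≠ 0; add g_4 = 11/4*x_2**3 + 2*x_2**2 + 10/3*x_2 - 7/3 to the basis.

S(f_2,g_3): lcm = x_1*x_2. S = 11/4*x_2**3 + 2*x_2**2 + 10/3*x_2 - 7/3.
  leading term x_2**3: subtract (1)·g_4 from 11/4*x_2**3 + 2*x_2**2 + 10/3*x_2 - 7/3 → 0
  remainder 0.

S(f_1,g_4): lcm = x_1*x_2**3. S = -19/11*x_1*x_2**2 - 40/33*x_1*x_2 + 28/33*x_1 + 11/4*x_2**4 + 2*x_2**3 + x_2**2.
  leading term x_1*x_2**2: subtract (19/44*x_2)·f_1 from -19/11*x_1*x_2**2 - 40/33*x_1*x_2 + 28/33*x_1 + 11/4*x_2**4 + 2*x_2**3 + x_2**2 → -97/33*x_1*x_2 + 28/33*x_1 + 11/4*x_2**4 + 27/4*x_2**3 + 49/11*x_2**2 + 19/11*x_2
  leading term x_1*x_2: subtract (97/132)·f_1 from -97/33*x_1*x_2 + 28/33*x_1 + 11/4*x_2**4 + 27/4*x_2**3 + 49/11*x_2**2 + 19/11*x_2 → -23/11*x_1 + 11/4*x_2**4 + 27/4*x_2**3 + 1655/132*x_2**2 + 251/33*x_2 + 97/33
  leading term x_1: subtract (23/11)·g_3 from -23/11*x_1 + 11/4*x_2**4 + 27/4*x_2**3 + 1655/132*x_2**2 + 251/33*x_2 + 97/33 → 11/4*x_2**4 + 27/4*x_2**3 + 224/33*x_2**2 + 113/33*x_2 - 133/33
  leading term x_2**4: subtract (x_2)·g_4 from 11/4*x_2**4 + 27/4*x_2**3 + 224/33*x_2**2 + 113/33*x_2 - 133/33 → 19/4*x_2**3 + 38/11*x_2**2 + 190/33*x_2 - 133/33
  leading term x_2**3: subtract (19/11)·g_4 from 19/4*x_2**3 + 38/11*x_2**2 + 190/33*x_2 - 133/33 → 0
  remainder 0.

S(f_2,g_4): lcm = x_1*x_2**3. S = -8/11*x_1*x_2**2 - 40/33*x_1*x_2 + 28/33*x_1 - 7/3*x_2**2.
  leading term x_1*x_2**2: subtract (2/11*x_2)·f_1 from -8/11*x_1*x_2**2 - 40/33*x_1*x_2 + 28/33*x_1 - 7/3*x_2**2 → -64/33*x_1*x_2 + 28/33*x_1 + 2*x_2**3 - 29/33*x_2**2 + 8/11*x_2
  leading term x_1*x_2: subtract (16/33)·f_1 from -64/33*x_1*x_2 + 28/33*x_1 + 2*x_2**3 - 29/33*x_2**2 + 8/11*x_2 → -12/11*x_1 + 2*x_2**3 + 49/11*x_2**2 + 152/33*x_2 + 64/33
  leading term x_1: subtract (12/11)·g_3 from -12/11*x_1 + 2*x_2**3 + 49/11*x_2**2 + 152/33*x_2 + 64/33 → 2*x_2**3 + 16/11*x_2**2 + 80/33*x_2 - 56/33
  leading term x_2**3: subtract (8/11)·g_4 from 2*x_2**3 + 16/11*x_2**2 + 80/33*x_2 - 56/33 → 0
  remainder 0.

S(g_3,g_4): leading monomials are coprime, so the S-polynomial reduces to 0 (Buchberger's first criterion).
Every S-polynomial of the final basis reduces to 0, so we have a Gröbner basis.
Inter-reduce: drop elements whose leading term is divisible by another's, tail-reduce, and make monic.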